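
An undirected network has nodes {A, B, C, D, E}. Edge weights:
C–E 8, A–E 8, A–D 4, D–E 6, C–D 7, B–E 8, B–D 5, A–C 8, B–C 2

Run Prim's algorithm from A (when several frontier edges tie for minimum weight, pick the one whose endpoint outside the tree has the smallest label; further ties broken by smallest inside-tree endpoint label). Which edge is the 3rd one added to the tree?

Prim, starting at A.
Step 1: cheapest edge leaving the tree is A–D (4); add D.
Step 2: cheapest edge leaving the tree is B–D (5); add B.
Step 3: cheapest edge leaving the tree is B–C (2); add C.
Step 4: cheapest edge leaving the tree is D–E (6); add E.
The 3rd edge added is B–C.

B-C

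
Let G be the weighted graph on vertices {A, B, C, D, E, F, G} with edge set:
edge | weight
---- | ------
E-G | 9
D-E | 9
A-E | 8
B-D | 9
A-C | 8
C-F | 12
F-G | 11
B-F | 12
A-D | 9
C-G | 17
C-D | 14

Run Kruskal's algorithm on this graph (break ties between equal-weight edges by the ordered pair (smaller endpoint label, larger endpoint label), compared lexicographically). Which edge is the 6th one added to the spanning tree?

Kruskal's algorithm — process edges by increasing weight (ties by edge label):
A-C (8): add — endpoints in different components.
A-E (8): add — endpoints in different components.
A-D (9): add — endpoints in different components.
B-D (9): add — endpoints in different components.
D-E (9): skip — D and E already connected.
E-G (9): add — endpoints in different components.
F-G (11): add — endpoints in different components.
The 6th edge added is F-G.

F-G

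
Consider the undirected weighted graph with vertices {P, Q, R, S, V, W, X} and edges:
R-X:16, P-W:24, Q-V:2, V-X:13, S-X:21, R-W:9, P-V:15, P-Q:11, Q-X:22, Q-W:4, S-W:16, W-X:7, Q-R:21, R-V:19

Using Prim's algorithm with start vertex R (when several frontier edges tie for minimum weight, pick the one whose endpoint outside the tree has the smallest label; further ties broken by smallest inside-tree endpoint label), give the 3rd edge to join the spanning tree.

Prim's algorithm from R:
Step 1: frontier [R-W 9, R-X 16, R-V 19, Q-R 21] → take R-W (9); add W.
Step 2: frontier [R-X 16, R-V 19, Q-R 21, Q-W 4, W-X 7, S-W 16, P-W 24] → take Q-W (4); add Q.
Step 3: frontier [Q-V 2, P-Q 11, Q-X 22, R-X 16, R-V 19, W-X 7, S-W 16, P-W 24] → take Q-V (2); add V.
Step 4: frontier [P-Q 11, Q-X 22, R-X 16, V-X 13, P-V 15, W-X 7, S-W 16, P-W 24] → take W-X (7); add X.
Step 5: frontier [P-Q 11, P-V 15, S-W 16, P-W 24, S-X 21] → take P-Q (11); add P.
Step 6: frontier [S-W 16, S-X 21] → take S-W (16); add S.
The 3rd edge added is Q-V.

Q-V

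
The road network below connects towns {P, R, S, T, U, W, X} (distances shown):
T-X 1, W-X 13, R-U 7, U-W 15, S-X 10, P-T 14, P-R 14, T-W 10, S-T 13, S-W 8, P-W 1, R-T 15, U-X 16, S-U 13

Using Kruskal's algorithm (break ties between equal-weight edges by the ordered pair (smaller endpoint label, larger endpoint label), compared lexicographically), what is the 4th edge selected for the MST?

Kruskal's algorithm — process edges by increasing weight (ties by edge label):
P-W (1): add. Components now {U} {X} {R} {S} {T} {P,W}
T-X (1): add. Components now {U} {T,X} {R} {S} {P,W}
R-U (7): add. Components now {R,U} {T,X} {S} {P,W}
S-W (8): add. Components now {R,U} {T,X} {P,S,W}
S-X (10): add. Components now {R,U} {P,S,T,W,X}
T-W (10): skip — T and W already connected.
S-T (13): skip — S and T already connected.
S-U (13): add. Components now {P,R,S,T,U,W,X}
The 4th edge added is S-W.

S-W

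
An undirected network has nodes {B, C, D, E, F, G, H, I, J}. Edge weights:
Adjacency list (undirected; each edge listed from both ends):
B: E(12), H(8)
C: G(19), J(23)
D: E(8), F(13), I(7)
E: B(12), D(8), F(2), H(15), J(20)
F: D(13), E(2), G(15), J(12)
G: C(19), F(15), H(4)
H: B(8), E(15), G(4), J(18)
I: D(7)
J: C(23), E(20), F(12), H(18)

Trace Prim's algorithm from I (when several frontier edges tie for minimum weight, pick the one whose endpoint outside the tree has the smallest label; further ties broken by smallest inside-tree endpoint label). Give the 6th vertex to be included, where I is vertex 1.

Prim's algorithm from I:
Step 1: frontier [D I 7] → take D I (7); add D.
Step 2: frontier [D E 8, D F 13] → take D E (8); add E.
Step 3: frontier [D F 13, E F 2, B E 12, E H 15, E J 20] → take E F (2); add F.
Step 4: frontier [B E 12, E H 15, E J 20, F J 12, F G 15] → take B E (12); add B.
Step 5: frontier [B H 8, E H 15, E J 20, F J 12, F G 15] → take B H (8); add H.
Step 6: frontier [E J 20, F J 12, F G 15, G H 4, H J 18] → take G H (4); add G.
Step 7: frontier [E J 20, F J 12, C G 19, H J 18] → take F J (12); add J.
Step 8: frontier [C G 19, C J 23] → take C G (19); add C.
Vertex order: I, D, E, F, B, H, G, J, C. The 6th vertex is H.

H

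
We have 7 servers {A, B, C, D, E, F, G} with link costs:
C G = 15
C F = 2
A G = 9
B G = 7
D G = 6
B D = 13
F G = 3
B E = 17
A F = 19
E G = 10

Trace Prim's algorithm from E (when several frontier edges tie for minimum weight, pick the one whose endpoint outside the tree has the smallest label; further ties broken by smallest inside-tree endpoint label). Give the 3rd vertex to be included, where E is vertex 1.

Grow the tree from E using Prim:
Step 1: frontier [E G 10, B E 17] → take E G (10); add G.
Step 2: frontier [B E 17, F G 3, D G 6, B G 7, A G 9, C G 15] → take F G (3); add F.
Step 3: frontier [B E 17, C F 2, A F 19, D G 6, B G 7, A G 9, C G 15] → take C F (2); add C.
Step 4: frontier [B E 17, A F 19, D G 6, B G 7, A G 9] → take D G (6); add D.
Step 5: frontier [B D 13, B E 17, A F 19, B G 7, A G 9] → take B G (7); add B.
Step 6: frontier [A F 19, A G 9] → take A G (9); add A.
Vertex order: E, G, F, C, D, B, A. The 3rd vertex is F.

F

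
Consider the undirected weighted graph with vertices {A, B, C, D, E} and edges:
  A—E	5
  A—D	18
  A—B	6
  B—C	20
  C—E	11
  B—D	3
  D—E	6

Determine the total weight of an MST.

Prim, starting at E.
Step 1: cheapest edge leaving the tree is A—E (5); add A.
Step 2: cheapest edge leaving the tree is A—B (6); add B.
Step 3: cheapest edge leaving the tree is B—D (3); add D.
Step 4: cheapest edge leaving the tree is C—E (11); add C.
MST edges: A—E, A—B, B—D, C—E; total weight 5+6+3+11 = 25.

25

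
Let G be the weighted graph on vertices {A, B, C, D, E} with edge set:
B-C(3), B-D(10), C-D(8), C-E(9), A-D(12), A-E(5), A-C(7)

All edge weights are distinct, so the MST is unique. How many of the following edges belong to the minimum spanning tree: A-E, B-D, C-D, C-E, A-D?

Kruskal: consider edges lightest-first.
B-C (3): add. Components now {A} {B,C} {D} {E}
A-E (5): add. Components now {A,E} {B,C} {D}
A-C (7): add. Components now {A,B,C,E} {D}
C-D (8): add. Components now {A,B,C,D,E}
MST edge set: {B-C, A-E, A-C, C-D}.
Of the listed edges, {A-E, C-D} are in the MST → 2.

2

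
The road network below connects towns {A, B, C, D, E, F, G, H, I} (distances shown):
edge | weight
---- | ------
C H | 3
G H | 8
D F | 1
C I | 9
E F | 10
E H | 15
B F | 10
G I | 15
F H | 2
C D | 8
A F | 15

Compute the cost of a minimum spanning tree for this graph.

Prim, starting at B.
Step 1: frontier [B F 10] → take B F (10); add F.
Step 2: frontier [D F 1, F H 2, E F 10, A F 15] → take D F (1); add D.
Step 3: frontier [C D 8, F H 2, E F 10, A F 15] → take F H (2); add H.
Step 4: frontier [C D 8, E F 10, A F 15, C H 3, G H 8, E H 15] → take C H (3); add C.
Step 5: frontier [C I 9, E F 10, A F 15, G H 8, E H 15] → take G H (8); add G.
Step 6: frontier [C I 9, E F 10, A F 15, G I 15, E H 15] → take C I (9); add I.
Step 7: frontier [E F 10, A F 15, E H 15] → take E F (10); add E.
Step 8: frontier [A F 15] → take A F (15); add A.
MST edges: B F, D F, F H, C H, G H, C I, E F, A F; total weight 10+1+2+3+8+9+10+15 = 58.

58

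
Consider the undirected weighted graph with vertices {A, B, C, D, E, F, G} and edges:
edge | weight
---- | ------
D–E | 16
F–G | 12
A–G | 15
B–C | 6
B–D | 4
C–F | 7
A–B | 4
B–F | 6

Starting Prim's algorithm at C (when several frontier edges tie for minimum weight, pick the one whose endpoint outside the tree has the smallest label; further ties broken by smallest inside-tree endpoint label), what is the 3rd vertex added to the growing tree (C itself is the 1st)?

Prim's algorithm from C:
Step 1: cheapest edge leaving the tree is B–C (6); add B.
Step 2: cheapest edge leaving the tree is A–B (4); add A.
Step 3: cheapest edge leaving the tree is B–D (4); add D.
Step 4: cheapest edge leaving the tree is B–F (6); add F.
Step 5: cheapest edge leaving the tree is F–G (12); add G.
Step 6: cheapest edge leaving the tree is D–E (16); add E.
Vertex order: C, B, A, D, F, G, E. The 3rd vertex is A.

A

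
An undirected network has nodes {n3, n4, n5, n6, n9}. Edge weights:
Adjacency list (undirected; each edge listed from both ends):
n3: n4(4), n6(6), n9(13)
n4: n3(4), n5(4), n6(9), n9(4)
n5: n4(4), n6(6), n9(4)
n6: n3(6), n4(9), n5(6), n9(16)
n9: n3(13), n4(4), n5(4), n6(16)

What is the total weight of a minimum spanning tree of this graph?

18

Prim, starting at n4.
Step 1: frontier [n3 n4 4, n4 n5 4, n4 n9 4, n4 n6 9] → take n3 n4 (4); add n3.
Step 2: frontier [n3 n6 6, n3 n9 13, n4 n5 4, n4 n9 4, n4 n6 9] → take n4 n5 (4); add n5.
Step 3: frontier [n3 n6 6, n3 n9 13, n4 n9 4, n4 n6 9, n5 n9 4, n5 n6 6] → take n4 n9 (4); add n9.
Step 4: frontier [n3 n6 6, n4 n6 9, n5 n6 6, n6 n9 16] → take n3 n6 (6); add n6.
MST edges: n3 n4, n4 n5, n4 n9, n3 n6; total weight 4+4+4+6 = 18.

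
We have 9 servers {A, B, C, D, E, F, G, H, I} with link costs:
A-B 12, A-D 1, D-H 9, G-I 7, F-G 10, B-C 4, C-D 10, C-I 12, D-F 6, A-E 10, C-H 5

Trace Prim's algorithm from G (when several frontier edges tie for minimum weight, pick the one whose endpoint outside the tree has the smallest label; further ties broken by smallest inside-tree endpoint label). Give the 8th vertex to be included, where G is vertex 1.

B

Prim, starting at G.
Step 1: frontier [G-I 7, F-G 10] → take G-I (7); add I.
Step 2: frontier [F-G 10, C-I 12] → take F-G (10); add F.
Step 3: frontier [D-F 6, C-I 12] → take D-F (6); add D.
Step 4: frontier [A-D 1, D-H 9, C-D 10, C-I 12] → take A-D (1); add A.
Step 5: frontier [A-E 10, A-B 12, D-H 9, C-D 10, C-I 12] → take D-H (9); add H.
Step 6: frontier [A-E 10, A-B 12, C-D 10, C-H 5, C-I 12] → take C-H (5); add C.
Step 7: frontier [A-E 10, A-B 12, B-C 4] → take B-C (4); add B.
Step 8: frontier [A-E 10] → take A-E (10); add E.
Vertex order: G, I, F, D, A, H, C, B, E. The 8th vertex is B.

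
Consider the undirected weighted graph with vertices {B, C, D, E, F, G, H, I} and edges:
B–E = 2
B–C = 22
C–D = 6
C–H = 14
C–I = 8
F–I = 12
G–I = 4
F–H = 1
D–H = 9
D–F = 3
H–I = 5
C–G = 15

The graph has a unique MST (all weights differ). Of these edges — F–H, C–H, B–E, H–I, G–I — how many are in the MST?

Kruskal: consider edges lightest-first.
F–H (1): add — endpoints in different components.
B–E (2): add — endpoints in different components.
D–F (3): add — endpoints in different components.
G–I (4): add — endpoints in different components.
H–I (5): add — endpoints in different components.
C–D (6): add — endpoints in different components.
C–I (8): skip — C and I already connected.
D–H (9): skip — D and H already connected.
F–I (12): skip — F and I already connected.
C–H (14): skip — C and H already connected.
C–G (15): skip — C and G already connected.
B–C (22): add — endpoints in different components.
MST edge set: {F–H, B–E, D–F, G–I, H–I, C–D, B–C}.
Of the listed edges, {F–H, B–E, H–I, G–I} are in the MST → 4.

4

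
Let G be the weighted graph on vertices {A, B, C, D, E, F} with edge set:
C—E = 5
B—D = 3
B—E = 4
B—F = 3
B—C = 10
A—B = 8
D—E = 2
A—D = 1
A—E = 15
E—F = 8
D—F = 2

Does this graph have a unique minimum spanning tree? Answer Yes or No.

No

Kruskal: consider edges lightest-first.
A—D (1): add. Components now {A,D} {B} {C} {E} {F}
D—E (2): add. Components now {A,D,E} {B} {C} {F}
D—F (2): add. Components now {A,D,E,F} {B} {C}
B—D (3): add. Components now {A,B,D,E,F} {C}
B—F (3): skip — B and F already connected.
B—E (4): skip — B and E already connected.
C—E (5): add. Components now {A,B,C,D,E,F}
Non-tree edge B—F has weight 3, equal to the heaviest edge on its tree cycle — swapping gives another MST of the same weight. Not unique.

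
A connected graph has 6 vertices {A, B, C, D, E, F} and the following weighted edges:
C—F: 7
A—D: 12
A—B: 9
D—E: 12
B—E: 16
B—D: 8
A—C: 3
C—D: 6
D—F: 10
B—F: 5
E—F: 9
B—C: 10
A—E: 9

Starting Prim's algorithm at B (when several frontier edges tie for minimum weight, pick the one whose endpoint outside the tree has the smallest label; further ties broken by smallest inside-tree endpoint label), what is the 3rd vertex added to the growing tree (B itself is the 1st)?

C

Grow the tree from B using Prim:
Step 1: frontier [B—F 5, B—D 8, A—B 9, B—C 10, B—E 16] → take B—F (5); add F.
Step 2: frontier [B—D 8, A—B 9, B—C 10, B—E 16, C—F 7, E—F 9, D—F 10] → take C—F (7); add C.
Step 3: frontier [B—D 8, A—B 9, B—E 16, A—C 3, C—D 6, E—F 9, D—F 10] → take A—C (3); add A.
Step 4: frontier [A—E 9, A—D 12, B—D 8, B—E 16, C—D 6, E—F 9, D—F 10] → take C—D (6); add D.
Step 5: frontier [A—E 9, B—E 16, D—E 12, E—F 9] → take A—E (9); add E.
Vertex order: B, F, C, A, D, E. The 3rd vertex is C.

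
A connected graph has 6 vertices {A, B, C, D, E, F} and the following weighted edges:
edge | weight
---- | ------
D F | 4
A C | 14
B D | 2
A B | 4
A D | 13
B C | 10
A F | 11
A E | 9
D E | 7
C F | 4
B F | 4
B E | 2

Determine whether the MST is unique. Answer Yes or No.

Sort edges by weight, then run Kruskal:
B D (2): add. Components now {A} {B,D} {C} {E} {F}
B E (2): add. Components now {A} {B,D,E} {C} {F}
A B (4): add. Components now {A,B,D,E} {C} {F}
B F (4): add. Components now {A,B,D,E,F} {C}
C F (4): add. Components now {A,B,C,D,E,F}
Non-tree edge D F has weight 4, equal to the heaviest edge on its tree cycle — swapping gives another MST of the same weight. Not unique.

No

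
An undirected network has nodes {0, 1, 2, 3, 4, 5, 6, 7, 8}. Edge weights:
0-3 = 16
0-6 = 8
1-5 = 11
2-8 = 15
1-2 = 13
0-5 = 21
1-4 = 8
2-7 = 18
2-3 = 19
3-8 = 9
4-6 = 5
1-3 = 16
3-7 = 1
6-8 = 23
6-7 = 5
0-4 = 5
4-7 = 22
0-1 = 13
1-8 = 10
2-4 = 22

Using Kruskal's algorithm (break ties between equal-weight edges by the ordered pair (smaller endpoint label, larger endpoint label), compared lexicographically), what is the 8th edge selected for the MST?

Kruskal's algorithm — process edges by increasing weight (ties by edge label):
3-7 (1): add — endpoints in different components.
0-4 (5): add — endpoints in different components.
4-6 (5): add — endpoints in different components.
6-7 (5): add — endpoints in different components.
0-6 (8): skip — 0 and 6 already connected.
1-4 (8): add — endpoints in different components.
3-8 (9): add — endpoints in different components.
1-8 (10): skip — 1 and 8 already connected.
1-5 (11): add — endpoints in different components.
0-1 (13): skip — 0 and 1 already connected.
1-2 (13): add — endpoints in different components.
The 8th edge added is 1-2.

1-2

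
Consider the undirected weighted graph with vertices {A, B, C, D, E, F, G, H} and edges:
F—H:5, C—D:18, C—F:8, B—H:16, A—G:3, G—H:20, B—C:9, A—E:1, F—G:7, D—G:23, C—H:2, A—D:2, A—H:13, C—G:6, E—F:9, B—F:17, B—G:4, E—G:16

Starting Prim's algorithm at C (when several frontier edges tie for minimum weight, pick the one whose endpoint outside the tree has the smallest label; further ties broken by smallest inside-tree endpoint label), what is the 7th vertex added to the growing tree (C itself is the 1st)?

Grow the tree from C using Prim:
Step 1: cheapest edge leaving the tree is C—H (2); add H.
Step 2: cheapest edge leaving the tree is F—H (5); add F.
Step 3: cheapest edge leaving the tree is C—G (6); add G.
Step 4: cheapest edge leaving the tree is A—G (3); add A.
Step 5: cheapest edge leaving the tree is A—E (1); add E.
Step 6: cheapest edge leaving the tree is A—D (2); add D.
Step 7: cheapest edge leaving the tree is B—G (4); add B.
Vertex order: C, H, F, G, A, E, D, B. The 7th vertex is D.

D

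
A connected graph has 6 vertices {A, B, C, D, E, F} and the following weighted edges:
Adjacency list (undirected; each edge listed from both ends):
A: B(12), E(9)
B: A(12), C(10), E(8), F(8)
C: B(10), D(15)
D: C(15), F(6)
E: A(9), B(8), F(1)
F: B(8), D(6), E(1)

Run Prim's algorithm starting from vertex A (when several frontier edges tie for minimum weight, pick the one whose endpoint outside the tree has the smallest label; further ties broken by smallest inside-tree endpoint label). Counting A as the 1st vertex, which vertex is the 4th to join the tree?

Prim, starting at A.
Step 1: frontier [A-E 9, A-B 12] → take A-E (9); add E.
Step 2: frontier [A-B 12, E-F 1, B-E 8] → take E-F (1); add F.
Step 3: frontier [A-B 12, B-E 8, D-F 6, B-F 8] → take D-F (6); add D.
Step 4: frontier [A-B 12, C-D 15, B-E 8, B-F 8] → take B-E (8); add B.
Step 5: frontier [B-C 10, C-D 15] → take B-C (10); add C.
Vertex order: A, E, F, D, B, C. The 4th vertex is D.

D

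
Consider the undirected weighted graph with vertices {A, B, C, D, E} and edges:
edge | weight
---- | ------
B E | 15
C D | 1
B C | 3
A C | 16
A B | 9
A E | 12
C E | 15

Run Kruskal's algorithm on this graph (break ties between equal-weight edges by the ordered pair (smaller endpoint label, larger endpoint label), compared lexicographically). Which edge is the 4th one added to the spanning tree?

Sort edges by weight, then run Kruskal:
C D (1): add — endpoints in different components.
B C (3): add — endpoints in different components.
A B (9): add — endpoints in different components.
A E (12): add — endpoints in different components.
The 4th edge added is A E.

A-E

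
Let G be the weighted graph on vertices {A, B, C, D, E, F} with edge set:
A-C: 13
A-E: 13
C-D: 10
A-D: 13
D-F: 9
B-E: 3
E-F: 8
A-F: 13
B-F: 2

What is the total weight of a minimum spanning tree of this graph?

Prim's algorithm from C:
Step 1: cheapest edge leaving the tree is C-D (10); add D.
Step 2: cheapest edge leaving the tree is D-F (9); add F.
Step 3: cheapest edge leaving the tree is B-F (2); add B.
Step 4: cheapest edge leaving the tree is B-E (3); add E.
Step 5: cheapest edge leaving the tree is A-C (13); add A.
MST edges: C-D, D-F, B-F, B-E, A-C; total weight 10+9+2+3+13 = 37.

37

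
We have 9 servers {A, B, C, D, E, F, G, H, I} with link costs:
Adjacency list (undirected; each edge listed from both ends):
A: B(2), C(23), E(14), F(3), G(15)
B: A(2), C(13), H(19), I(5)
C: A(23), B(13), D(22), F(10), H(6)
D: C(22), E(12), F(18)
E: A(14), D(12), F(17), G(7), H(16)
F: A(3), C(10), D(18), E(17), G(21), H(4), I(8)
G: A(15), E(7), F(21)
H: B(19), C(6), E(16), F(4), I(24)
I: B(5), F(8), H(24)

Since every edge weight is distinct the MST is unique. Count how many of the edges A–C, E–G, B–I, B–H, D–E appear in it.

3

Kruskal's algorithm — process edges by increasing weight (ties by edge label):
A–B (2): add — endpoints in different components.
A–F (3): add — endpoints in different components.
F–H (4): add — endpoints in different components.
B–I (5): add — endpoints in different components.
C–H (6): add — endpoints in different components.
E–G (7): add — endpoints in different components.
F–I (8): skip — F and I already connected.
C–F (10): skip — C and F already connected.
D–E (12): add — endpoints in different components.
B–C (13): skip — B and C already connected.
A–E (14): add — endpoints in different components.
MST edge set: {A–B, A–F, F–H, B–I, C–H, E–G, D–E, A–E}.
Of the listed edges, {E–G, B–I, D–E} are in the MST → 3.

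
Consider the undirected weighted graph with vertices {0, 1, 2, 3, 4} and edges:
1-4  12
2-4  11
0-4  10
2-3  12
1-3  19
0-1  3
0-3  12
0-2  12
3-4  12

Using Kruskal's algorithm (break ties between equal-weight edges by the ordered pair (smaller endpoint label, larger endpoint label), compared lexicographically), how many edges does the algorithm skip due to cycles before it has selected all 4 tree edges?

1

Sort edges by weight, then run Kruskal:
0-1 (3): add. Components now {0,1} {2} {3} {4}
0-4 (10): add. Components now {0,1,4} {2} {3}
2-4 (11): add. Components now {0,1,2,4} {3}
0-2 (12): skip — 0 and 2 already connected.
0-3 (12): add. Components now {0,1,2,3,4}
Edges rejected before the tree was complete: 1.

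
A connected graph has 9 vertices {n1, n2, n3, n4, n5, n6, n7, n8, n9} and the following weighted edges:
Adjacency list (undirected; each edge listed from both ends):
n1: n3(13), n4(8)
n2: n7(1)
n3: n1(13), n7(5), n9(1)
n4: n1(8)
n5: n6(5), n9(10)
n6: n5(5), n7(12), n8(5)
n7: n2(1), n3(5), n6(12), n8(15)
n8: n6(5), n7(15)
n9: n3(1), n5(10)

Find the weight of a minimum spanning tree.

48

Prim's algorithm from n4:
Step 1: cheapest edge leaving the tree is n1—n4 (8); add n1.
Step 2: cheapest edge leaving the tree is n1—n3 (13); add n3.
Step 3: cheapest edge leaving the tree is n3—n9 (1); add n9.
Step 4: cheapest edge leaving the tree is n3—n7 (5); add n7.
Step 5: cheapest edge leaving the tree is n2—n7 (1); add n2.
Step 6: cheapest edge leaving the tree is n5—n9 (10); add n5.
Step 7: cheapest edge leaving the tree is n5—n6 (5); add n6.
Step 8: cheapest edge leaving the tree is n6—n8 (5); add n8.
MST edges: n1—n4, n1—n3, n3—n9, n3—n7, n2—n7, n5—n9, n5—n6, n6—n8; total weight 8+13+1+5+1+10+5+5 = 48.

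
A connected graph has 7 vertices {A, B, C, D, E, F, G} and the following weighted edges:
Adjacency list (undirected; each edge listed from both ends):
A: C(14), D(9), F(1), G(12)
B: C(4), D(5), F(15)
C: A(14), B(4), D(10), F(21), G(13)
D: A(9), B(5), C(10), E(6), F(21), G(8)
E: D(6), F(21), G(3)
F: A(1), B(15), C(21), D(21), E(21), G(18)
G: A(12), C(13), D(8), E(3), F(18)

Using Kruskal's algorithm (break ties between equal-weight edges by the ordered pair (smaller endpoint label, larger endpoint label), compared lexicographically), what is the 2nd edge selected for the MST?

Kruskal's algorithm — process edges by increasing weight (ties by edge label):
A–F (1): add. Components now {A,F} {B} {C} {D} {E} {G}
E–G (3): add. Components now {A,F} {B} {C} {D} {E,G}
B–C (4): add. Components now {A,F} {B,C} {D} {E,G}
B–D (5): add. Components now {A,F} {B,C,D} {E,G}
D–E (6): add. Components now {A,F} {B,C,D,E,G}
D–G (8): skip — D and G already connected.
A–D (9): add. Components now {A,B,C,D,E,F,G}
The 2nd edge added is E–G.

E-G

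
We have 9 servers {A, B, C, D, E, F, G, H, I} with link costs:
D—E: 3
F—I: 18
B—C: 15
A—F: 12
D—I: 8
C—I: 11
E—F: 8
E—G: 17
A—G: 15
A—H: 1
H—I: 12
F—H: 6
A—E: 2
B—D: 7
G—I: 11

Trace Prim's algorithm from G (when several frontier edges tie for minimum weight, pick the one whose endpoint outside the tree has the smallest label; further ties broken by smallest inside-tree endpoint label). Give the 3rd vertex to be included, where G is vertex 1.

D

Prim, starting at G.
Step 1: cheapest edge leaving the tree is G—I (11); add I.
Step 2: cheapest edge leaving the tree is D—I (8); add D.
Step 3: cheapest edge leaving the tree is D—E (3); add E.
Step 4: cheapest edge leaving the tree is A—E (2); add A.
Step 5: cheapest edge leaving the tree is A—H (1); add H.
Step 6: cheapest edge leaving the tree is F—H (6); add F.
Step 7: cheapest edge leaving the tree is B—D (7); add B.
Step 8: cheapest edge leaving the tree is C—I (11); add C.
Vertex order: G, I, D, E, A, H, F, B, C. The 3rd vertex is D.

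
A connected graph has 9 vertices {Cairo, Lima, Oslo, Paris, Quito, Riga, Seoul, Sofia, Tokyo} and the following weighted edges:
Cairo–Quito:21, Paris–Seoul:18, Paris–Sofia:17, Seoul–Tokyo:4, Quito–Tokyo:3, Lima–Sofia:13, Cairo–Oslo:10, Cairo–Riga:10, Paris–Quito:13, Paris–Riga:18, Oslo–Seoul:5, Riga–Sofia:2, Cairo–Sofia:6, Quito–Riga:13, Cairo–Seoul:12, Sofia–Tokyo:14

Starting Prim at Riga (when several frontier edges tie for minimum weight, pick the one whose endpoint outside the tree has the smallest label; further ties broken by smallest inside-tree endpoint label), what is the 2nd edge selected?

Prim, starting at Riga.
Step 1: cheapest edge leaving the tree is Riga–Sofia (2); add Sofia.
Step 2: cheapest edge leaving the tree is Cairo–Sofia (6); add Cairo.
Step 3: cheapest edge leaving the tree is Cairo–Oslo (10); add Oslo.
Step 4: cheapest edge leaving the tree is Oslo–Seoul (5); add Seoul.
Step 5: cheapest edge leaving the tree is Seoul–Tokyo (4); add Tokyo.
Step 6: cheapest edge leaving the tree is Quito–Tokyo (3); add Quito.
Step 7: cheapest edge leaving the tree is Lima–Sofia (13); add Lima.
Step 8: cheapest edge leaving the tree is Paris–Quito (13); add Paris.
The 2nd edge added is Cairo–Sofia.

Cairo-Sofia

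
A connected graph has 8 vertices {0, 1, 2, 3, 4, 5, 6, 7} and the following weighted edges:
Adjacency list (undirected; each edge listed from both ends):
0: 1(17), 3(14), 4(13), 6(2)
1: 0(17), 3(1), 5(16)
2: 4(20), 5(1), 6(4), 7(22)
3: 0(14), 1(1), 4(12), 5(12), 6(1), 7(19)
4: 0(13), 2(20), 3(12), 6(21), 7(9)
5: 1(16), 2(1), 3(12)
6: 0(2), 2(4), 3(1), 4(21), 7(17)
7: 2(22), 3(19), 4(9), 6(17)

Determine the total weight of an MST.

30

Sort edges by weight, then run Kruskal:
1-3 (1): add — endpoints in different components.
2-5 (1): add — endpoints in different components.
3-6 (1): add — endpoints in different components.
0-6 (2): add — endpoints in different components.
2-6 (4): add — endpoints in different components.
4-7 (9): add — endpoints in different components.
3-4 (12): add — endpoints in different components.
MST edges: 1-3, 2-5, 3-6, 0-6, 2-6, 4-7, 3-4; total weight 1+1+1+2+4+9+12 = 30.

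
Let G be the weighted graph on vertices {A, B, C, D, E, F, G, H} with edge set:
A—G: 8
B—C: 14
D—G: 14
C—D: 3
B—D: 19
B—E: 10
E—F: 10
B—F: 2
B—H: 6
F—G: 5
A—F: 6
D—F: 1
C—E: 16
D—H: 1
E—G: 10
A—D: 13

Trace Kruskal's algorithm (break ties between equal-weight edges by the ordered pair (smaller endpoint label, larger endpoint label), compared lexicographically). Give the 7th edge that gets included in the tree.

B-E

Kruskal's algorithm — process edges by increasing weight (ties by edge label):
D—F (1): add — endpoints in different components.
D—H (1): add — endpoints in different components.
B—F (2): add — endpoints in different components.
C—D (3): add — endpoints in different components.
F—G (5): add — endpoints in different components.
A—F (6): add — endpoints in different components.
B—H (6): skip — B and H already connected.
A—G (8): skip — A and G already connected.
B—E (10): add — endpoints in different components.
The 7th edge added is B—E.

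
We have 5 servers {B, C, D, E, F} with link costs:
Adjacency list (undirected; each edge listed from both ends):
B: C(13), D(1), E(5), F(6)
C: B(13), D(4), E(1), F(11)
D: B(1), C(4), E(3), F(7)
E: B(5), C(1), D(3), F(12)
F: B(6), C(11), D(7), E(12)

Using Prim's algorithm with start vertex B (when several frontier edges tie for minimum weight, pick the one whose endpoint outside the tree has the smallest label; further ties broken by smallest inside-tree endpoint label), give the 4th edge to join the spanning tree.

Prim, starting at B.
Step 1: cheapest edge leaving the tree is B–D (1); add D.
Step 2: cheapest edge leaving the tree is D–E (3); add E.
Step 3: cheapest edge leaving the tree is C–E (1); add C.
Step 4: cheapest edge leaving the tree is B–F (6); add F.
The 4th edge added is B–F.

B-F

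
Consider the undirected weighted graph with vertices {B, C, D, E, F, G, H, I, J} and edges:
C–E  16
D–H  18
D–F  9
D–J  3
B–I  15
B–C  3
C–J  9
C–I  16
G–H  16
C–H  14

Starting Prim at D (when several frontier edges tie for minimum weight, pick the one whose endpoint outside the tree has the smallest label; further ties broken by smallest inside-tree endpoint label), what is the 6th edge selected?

Prim, starting at D.
Step 1: frontier [D–J 3, D–F 9, D–H 18] → take D–J (3); add J.
Step 2: frontier [D–F 9, D–H 18, C–J 9] → take C–J (9); add C.
Step 3: frontier [B–C 3, C–H 14, C–E 16, C–I 16, D–F 9, D–H 18] → take B–C (3); add B.
Step 4: frontier [B–I 15, C–H 14, C–E 16, C–I 16, D–F 9, D–H 18] → take D–F (9); add F.
Step 5: frontier [B–I 15, C–H 14, C–E 16, C–I 16, D–H 18] → take C–H (14); add H.
Step 6: frontier [B–I 15, C–E 16, C–I 16, G–H 16] → take B–I (15); add I.
Step 7: frontier [C–E 16, G–H 16] → take C–E (16); add E.
Step 8: frontier [G–H 16] → take G–H (16); add G.
The 6th edge added is B–I.

B-I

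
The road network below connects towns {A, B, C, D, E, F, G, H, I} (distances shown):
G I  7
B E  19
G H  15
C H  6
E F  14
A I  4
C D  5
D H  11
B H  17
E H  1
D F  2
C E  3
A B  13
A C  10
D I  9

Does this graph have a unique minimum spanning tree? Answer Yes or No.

Kruskal's algorithm — process edges by increasing weight (ties by edge label):
E H (1): add — endpoints in different components.
D F (2): add — endpoints in different components.
C E (3): add — endpoints in different components.
A I (4): add — endpoints in different components.
C D (5): add — endpoints in different components.
C H (6): skip — C and H already connected.
G I (7): add — endpoints in different components.
D I (9): add — endpoints in different components.
A C (10): skip — A and C already connected.
D H (11): skip — D and H already connected.
A B (13): add — endpoints in different components.
Every non-tree edge has weight strictly greater than the heaviest edge on the tree path between its endpoints, so the MST is unique.

Yes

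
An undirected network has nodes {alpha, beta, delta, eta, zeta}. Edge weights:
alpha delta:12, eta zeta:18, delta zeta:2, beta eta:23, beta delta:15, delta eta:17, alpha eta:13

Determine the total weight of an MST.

42

Prim's algorithm from alpha:
Step 1: cheapest edge leaving the tree is alpha delta (12); add delta.
Step 2: cheapest edge leaving the tree is delta zeta (2); add zeta.
Step 3: cheapest edge leaving the tree is alpha eta (13); add eta.
Step 4: cheapest edge leaving the tree is beta delta (15); add beta.
MST edges: alpha delta, delta zeta, alpha eta, beta delta; total weight 12+2+13+15 = 42.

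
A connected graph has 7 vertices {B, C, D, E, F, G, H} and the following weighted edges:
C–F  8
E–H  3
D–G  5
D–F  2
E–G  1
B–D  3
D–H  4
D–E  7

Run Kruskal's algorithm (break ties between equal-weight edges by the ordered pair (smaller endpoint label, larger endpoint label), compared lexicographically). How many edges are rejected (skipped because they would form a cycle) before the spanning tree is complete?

Kruskal: consider edges lightest-first.
E–G (1): add. Components now {B} {C} {D} {E,G} {F} {H}
D–F (2): add. Components now {B} {C} {D,F} {E,G} {H}
B–D (3): add. Components now {B,D,F} {C} {E,G} {H}
E–H (3): add. Components now {B,D,F} {C} {E,G,H}
D–H (4): add. Components now {B,D,E,F,G,H} {C}
D–G (5): skip — D and G already connected.
D–E (7): skip — D and E already connected.
C–F (8): add. Components now {B,C,D,E,F,G,H}
Edges rejected before the tree was complete: 2.

2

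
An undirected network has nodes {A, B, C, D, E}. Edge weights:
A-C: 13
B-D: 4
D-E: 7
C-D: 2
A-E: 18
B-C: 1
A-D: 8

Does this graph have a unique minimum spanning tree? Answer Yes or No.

Yes

Kruskal's algorithm — process edges by increasing weight (ties by edge label):
B-C (1): add — endpoints in different components.
C-D (2): add — endpoints in different components.
B-D (4): skip — B and D already connected.
D-E (7): add — endpoints in different components.
A-D (8): add — endpoints in different components.
Every non-tree edge has weight strictly greater than the heaviest edge on the tree path between its endpoints, so the MST is unique.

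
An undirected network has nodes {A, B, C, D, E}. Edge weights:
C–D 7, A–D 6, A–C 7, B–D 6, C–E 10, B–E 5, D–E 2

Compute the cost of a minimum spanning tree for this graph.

Grow the tree from D using Prim:
Step 1: cheapest edge leaving the tree is D–E (2); add E.
Step 2: cheapest edge leaving the tree is B–E (5); add B.
Step 3: cheapest edge leaving the tree is A–D (6); add A.
Step 4: cheapest edge leaving the tree is A–C (7); add C.
MST edges: D–E, B–E, A–D, A–C; total weight 2+5+6+7 = 20.

20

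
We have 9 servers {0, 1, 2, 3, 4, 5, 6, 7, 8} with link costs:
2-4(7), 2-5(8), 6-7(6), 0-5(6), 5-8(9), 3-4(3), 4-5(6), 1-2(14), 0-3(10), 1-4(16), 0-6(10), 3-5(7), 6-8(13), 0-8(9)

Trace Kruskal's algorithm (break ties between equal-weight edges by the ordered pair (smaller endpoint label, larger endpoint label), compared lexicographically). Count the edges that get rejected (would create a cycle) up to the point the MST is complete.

Kruskal's algorithm — process edges by increasing weight (ties by edge label):
3-4 (3): add — endpoints in different components.
0-5 (6): add — endpoints in different components.
4-5 (6): add — endpoints in different components.
6-7 (6): add — endpoints in different components.
2-4 (7): add — endpoints in different components.
3-5 (7): skip — 3 and 5 already connected.
2-5 (8): skip — 2 and 5 already connected.
0-8 (9): add — endpoints in different components.
5-8 (9): skip — 5 and 8 already connected.
0-3 (10): skip — 0 and 3 already connected.
0-6 (10): add — endpoints in different components.
6-8 (13): skip — 6 and 8 already connected.
1-2 (14): add — endpoints in different components.
Edges rejected before the tree was complete: 5.

5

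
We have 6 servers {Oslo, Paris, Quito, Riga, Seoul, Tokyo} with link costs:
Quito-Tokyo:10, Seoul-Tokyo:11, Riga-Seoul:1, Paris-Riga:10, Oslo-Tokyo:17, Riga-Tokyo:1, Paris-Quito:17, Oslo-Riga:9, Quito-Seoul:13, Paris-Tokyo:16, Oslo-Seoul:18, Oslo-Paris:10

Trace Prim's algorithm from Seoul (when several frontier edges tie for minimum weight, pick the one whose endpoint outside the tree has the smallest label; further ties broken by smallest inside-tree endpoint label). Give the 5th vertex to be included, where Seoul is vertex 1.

Prim, starting at Seoul.
Step 1: cheapest edge leaving the tree is Riga-Seoul (1); add Riga.
Step 2: cheapest edge leaving the tree is Riga-Tokyo (1); add Tokyo.
Step 3: cheapest edge leaving the tree is Oslo-Riga (9); add Oslo.
Step 4: cheapest edge leaving the tree is Oslo-Paris (10); add Paris.
Step 5: cheapest edge leaving the tree is Quito-Tokyo (10); add Quito.
Vertex order: Seoul, Riga, Tokyo, Oslo, Paris, Quito. The 5th vertex is Paris.

Paris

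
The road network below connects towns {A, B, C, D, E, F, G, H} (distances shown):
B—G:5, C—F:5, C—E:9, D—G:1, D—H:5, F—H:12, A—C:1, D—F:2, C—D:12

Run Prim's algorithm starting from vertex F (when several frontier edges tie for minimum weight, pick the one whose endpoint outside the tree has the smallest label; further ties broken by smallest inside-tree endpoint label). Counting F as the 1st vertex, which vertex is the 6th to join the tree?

Prim, starting at F.
Step 1: frontier [D—F 2, C—F 5, F—H 12] → take D—F (2); add D.
Step 2: frontier [D—G 1, D—H 5, C—D 12, C—F 5, F—H 12] → take D—G (1); add G.
Step 3: frontier [D—H 5, C—D 12, C—F 5, F—H 12, B—G 5] → take B—G (5); add B.
Step 4: frontier [D—H 5, C—D 12, C—F 5, F—H 12] → take C—F (5); add C.
Step 5: frontier [A—C 1, C—E 9, D—H 5, F—H 12] → take A—C (1); add A.
Step 6: frontier [C—E 9, D—H 5, F—H 12] → take D—H (5); add H.
Step 7: frontier [C—E 9] → take C—E (9); add E.
Vertex order: F, D, G, B, C, A, H, E. The 6th vertex is A.

A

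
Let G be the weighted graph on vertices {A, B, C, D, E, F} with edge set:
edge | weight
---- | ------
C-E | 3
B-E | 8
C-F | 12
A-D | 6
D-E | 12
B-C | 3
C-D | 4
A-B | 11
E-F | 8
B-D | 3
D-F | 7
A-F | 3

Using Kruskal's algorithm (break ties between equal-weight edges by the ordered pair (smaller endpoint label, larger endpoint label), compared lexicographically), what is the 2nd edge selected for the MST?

Kruskal's algorithm — process edges by increasing weight (ties by edge label):
A-F (3): add. Components now {A,F} {B} {C} {D} {E}
B-C (3): add. Components now {A,F} {B,C} {D} {E}
B-D (3): add. Components now {A,F} {B,C,D} {E}
C-E (3): add. Components now {A,F} {B,C,D,E}
C-D (4): skip — C and D already connected.
A-D (6): add. Components now {A,B,C,D,E,F}
The 2nd edge added is B-C.

B-C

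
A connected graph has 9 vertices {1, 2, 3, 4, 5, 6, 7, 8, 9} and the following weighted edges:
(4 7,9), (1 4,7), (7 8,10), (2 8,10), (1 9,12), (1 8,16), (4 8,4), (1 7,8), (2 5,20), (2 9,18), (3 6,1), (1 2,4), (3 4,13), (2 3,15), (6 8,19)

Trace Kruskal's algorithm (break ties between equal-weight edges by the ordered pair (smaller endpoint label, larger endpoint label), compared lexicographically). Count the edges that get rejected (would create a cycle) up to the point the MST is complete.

Kruskal: consider edges lightest-first.
3 6 (1): add — endpoints in different components.
1 2 (4): add — endpoints in different components.
4 8 (4): add — endpoints in different components.
1 4 (7): add — endpoints in different components.
1 7 (8): add — endpoints in different components.
4 7 (9): skip — 4 and 7 already connected.
2 8 (10): skip — 2 and 8 already connected.
7 8 (10): skip — 7 and 8 already connected.
1 9 (12): add — endpoints in different components.
3 4 (13): add — endpoints in different components.
2 3 (15): skip — 2 and 3 already connected.
1 8 (16): skip — 1 and 8 already connected.
2 9 (18): skip — 2 and 9 already connected.
6 8 (19): skip — 6 and 8 already connected.
2 5 (20): add — endpoints in different components.
Edges rejected before the tree was complete: 7.

7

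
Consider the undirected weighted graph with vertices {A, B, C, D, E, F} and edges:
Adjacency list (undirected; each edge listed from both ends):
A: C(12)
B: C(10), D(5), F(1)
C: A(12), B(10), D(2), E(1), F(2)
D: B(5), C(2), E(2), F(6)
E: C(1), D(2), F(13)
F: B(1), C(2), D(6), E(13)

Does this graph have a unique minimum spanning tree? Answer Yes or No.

Kruskal: consider edges lightest-first.
B-F (1): add — endpoints in different components.
C-E (1): add — endpoints in different components.
C-D (2): add — endpoints in different components.
C-F (2): add — endpoints in different components.
D-E (2): skip — D and E already connected.
B-D (5): skip — B and D already connected.
D-F (6): skip — D and F already connected.
B-C (10): skip — B and C already connected.
A-C (12): add — endpoints in different components.
Non-tree edge D-E has weight 2, equal to the heaviest edge on its tree cycle — swapping gives another MST of the same weight. Not unique.

No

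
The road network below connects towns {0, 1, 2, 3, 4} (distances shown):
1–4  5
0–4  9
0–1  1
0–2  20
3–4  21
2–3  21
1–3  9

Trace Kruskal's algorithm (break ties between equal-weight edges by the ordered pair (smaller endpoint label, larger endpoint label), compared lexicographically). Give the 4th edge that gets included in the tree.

0-2

Sort edges by weight, then run Kruskal:
0–1 (1): add — endpoints in different components.
1–4 (5): add — endpoints in different components.
0–4 (9): skip — 0 and 4 already connected.
1–3 (9): add — endpoints in different components.
0–2 (20): add — endpoints in different components.
The 4th edge added is 0–2.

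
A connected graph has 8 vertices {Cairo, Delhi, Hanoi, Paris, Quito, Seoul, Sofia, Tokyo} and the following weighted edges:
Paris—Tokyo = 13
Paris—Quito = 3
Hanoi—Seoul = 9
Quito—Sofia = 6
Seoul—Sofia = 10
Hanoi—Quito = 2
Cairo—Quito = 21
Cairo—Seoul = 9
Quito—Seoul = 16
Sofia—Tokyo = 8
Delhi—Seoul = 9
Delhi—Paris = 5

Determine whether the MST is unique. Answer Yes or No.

Kruskal: consider edges lightest-first.
Hanoi—Quito (2): add — endpoints in different components.
Paris—Quito (3): add — endpoints in different components.
Delhi—Paris (5): add — endpoints in different components.
Quito—Sofia (6): add — endpoints in different components.
Sofia—Tokyo (8): add — endpoints in different components.
Cairo—Seoul (9): add — endpoints in different components.
Delhi—Seoul (9): add — endpoints in different components.
Non-tree edge Hanoi—Seoul has weight 9, equal to the heaviest edge on its tree cycle — swapping gives another MST of the same weight. Not unique.

No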